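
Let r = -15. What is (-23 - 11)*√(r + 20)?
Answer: -34*√5 ≈ -76.026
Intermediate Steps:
(-23 - 11)*√(r + 20) = (-23 - 11)*√(-15 + 20) = -34*√5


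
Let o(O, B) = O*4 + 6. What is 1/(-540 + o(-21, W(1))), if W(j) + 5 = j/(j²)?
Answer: -1/618 ≈ -0.0016181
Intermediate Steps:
W(j) = -5 + 1/j (W(j) = -5 + j/(j²) = -5 + j/j² = -5 + 1/j)
o(O, B) = 6 + 4*O (o(O, B) = 4*O + 6 = 6 + 4*O)
1/(-540 + o(-21, W(1))) = 1/(-540 + (6 + 4*(-21))) = 1/(-540 + (6 - 84)) = 1/(-540 - 78) = 1/(-618) = -1/618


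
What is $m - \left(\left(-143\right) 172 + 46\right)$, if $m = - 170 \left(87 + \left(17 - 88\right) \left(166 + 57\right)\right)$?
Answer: $2701370$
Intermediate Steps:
$m = 2676820$ ($m = - 170 \left(87 - 15833\right) = \left(-170\right) \left(-15746\right) = 2676820$)
$m - \left(\left(-143\right) 172 + 46\right) = 2676820 - \left(\left(-143\right) 172 + 46\right) = 2676820 - \left(-24596 + 46\right) = 2676820 - -24550 = 2676820 + 24550 = 2701370$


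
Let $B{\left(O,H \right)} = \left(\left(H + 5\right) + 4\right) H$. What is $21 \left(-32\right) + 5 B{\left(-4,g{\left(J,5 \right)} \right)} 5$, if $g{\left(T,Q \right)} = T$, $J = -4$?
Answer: $-1172$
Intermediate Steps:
$B{\left(O,H \right)} = H \left(9 + H\right)$ ($B{\left(O,H \right)} = \left(\left(5 + H\right) + 4\right) H = \left(9 + H\right) H = H \left(9 + H\right)$)
$21 \left(-32\right) + 5 B{\left(-4,g{\left(J,5 \right)} \right)} 5 = 21 \left(-32\right) + 5 \left(- 4 \left(9 - 4\right)\right) 5 = -672 + 5 \left(\left(-4\right) 5\right) 5 = -672 + 5 \left(-20\right) 5 = -672 - 500 = -1172$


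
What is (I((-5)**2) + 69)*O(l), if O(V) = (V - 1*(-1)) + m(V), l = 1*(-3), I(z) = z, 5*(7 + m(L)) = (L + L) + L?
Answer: -5076/5 ≈ -1015.2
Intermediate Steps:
m(L) = -7 + 3*L/5 (m(L) = -7 + ((L + L) + L)/5 = -7 + (2*L + L)/5 = -7 + (3*L)/5 = -7 + 3*L/5)
l = -3
O(V) = -6 + 8*V/5 (O(V) = (V - 1*(-1)) + (-7 + 3*V/5) = (V + 1) + (-7 + 3*V/5) = (1 + V) + (-7 + 3*V/5) = -6 + 8*V/5)
(I((-5)**2) + 69)*O(l) = ((-5)**2 + 69)*(-6 + (8/5)*(-3)) = (25 + 69)*(-6 - 24/5) = 94*(-54/5) = -5076/5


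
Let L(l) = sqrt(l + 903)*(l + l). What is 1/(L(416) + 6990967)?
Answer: 6990967/48872706551633 - 832*sqrt(1319)/48872706551633 ≈ 1.4243e-7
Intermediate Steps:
L(l) = 2*l*sqrt(903 + l) (L(l) = sqrt(903 + l)*(2*l) = 2*l*sqrt(903 + l))
1/(L(416) + 6990967) = 1/(2*416*sqrt(903 + 416) + 6990967) = 1/(2*416*sqrt(1319) + 6990967) = 1/(832*sqrt(1319) + 6990967) = 1/(6990967 + 832*sqrt(1319))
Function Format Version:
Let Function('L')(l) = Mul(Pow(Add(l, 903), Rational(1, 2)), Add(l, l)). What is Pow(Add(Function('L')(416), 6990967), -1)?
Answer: Add(Rational(6990967, 48872706551633), Mul(Rational(-832, 48872706551633), Pow(1319, Rational(1, 2)))) ≈ 1.4243e-7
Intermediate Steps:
Function('L')(l) = Mul(2, l, Pow(Add(903, l), Rational(1, 2))) (Function('L')(l) = Mul(Pow(Add(903, l), Rational(1, 2)), Mul(2, l)) = Mul(2, l, Pow(Add(903, l), Rational(1, 2))))
Pow(Add(Function('L')(416), 6990967), -1) = Pow(Add(Mul(2, 416, Pow(Add(903, 416), Rational(1, 2))), 6990967), -1) = Pow(Add(Mul(2, 416, Pow(1319, Rational(1, 2))), 6990967), -1) = Pow(Add(Mul(832, Pow(1319, Rational(1, 2))), 6990967), -1) = Pow(Add(6990967, Mul(832, Pow(1319, Rational(1, 2)))), -1)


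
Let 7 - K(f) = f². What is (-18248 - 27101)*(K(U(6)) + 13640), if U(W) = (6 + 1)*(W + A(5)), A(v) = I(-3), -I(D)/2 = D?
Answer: -298895259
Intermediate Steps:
I(D) = -2*D
A(v) = 6 (A(v) = -2*(-3) = 6)
U(W) = 42 + 7*W (U(W) = (6 + 1)*(W + 6) = 7*(6 + W) = 42 + 7*W)
K(f) = 7 - f²
(-18248 - 27101)*(K(U(6)) + 13640) = (-18248 - 27101)*((7 - (42 + 7*6)²) + 13640) = -45349*((7 - (42 + 42)²) + 13640) = -45349*((7 - 1*84²) + 13640) = -45349*((7 - 1*7056) + 13640) = -45349*((7 - 7056) + 13640) = -45349*(-7049 + 13640) = -45349*6591 = -298895259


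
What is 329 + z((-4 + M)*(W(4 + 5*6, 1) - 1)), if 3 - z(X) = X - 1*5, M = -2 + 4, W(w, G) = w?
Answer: 403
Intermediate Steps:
M = 2
z(X) = 8 - X (z(X) = 3 - (X - 1*5) = 3 - (X - 5) = 3 - (-5 + X) = 3 + (5 - X) = 8 - X)
329 + z((-4 + M)*(W(4 + 5*6, 1) - 1)) = 329 + (8 - (-4 + 2)*((4 + 5*6) - 1)) = 329 + (8 - (-2)*((4 + 30) - 1)) = 329 + (8 - (-2)*(34 - 1)) = 329 + (8 - (-2)*33) = 329 + (8 - 1*(-66)) = 329 + (8 + 66) = 329 + 74 = 403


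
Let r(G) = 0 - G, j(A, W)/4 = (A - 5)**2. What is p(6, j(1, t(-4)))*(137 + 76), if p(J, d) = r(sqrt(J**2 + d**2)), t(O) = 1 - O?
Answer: -426*sqrt(1033) ≈ -13692.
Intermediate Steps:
j(A, W) = 4*(-5 + A)**2 (j(A, W) = 4*(A - 5)**2 = 4*(-5 + A)**2)
r(G) = -G
p(J, d) = -sqrt(J**2 + d**2)
p(6, j(1, t(-4)))*(137 + 76) = (-sqrt(6**2 + (4*(-5 + 1)**2)**2))*(137 + 76) = -sqrt(36 + (4*(-4)**2)**2)*213 = -sqrt(36 + (4*16)**2)*213 = -sqrt(36 + 64**2)*213 = -sqrt(36 + 4096)*213 = -sqrt(4132)*213 = -2*sqrt(1033)*213 = -426*sqrt(1033)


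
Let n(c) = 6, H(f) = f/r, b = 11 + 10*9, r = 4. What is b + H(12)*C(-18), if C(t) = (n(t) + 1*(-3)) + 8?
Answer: 134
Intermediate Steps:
b = 101 (b = 11 + 90 = 101)
H(f) = f/4
C(t) = 11 (C(t) = (6 + 1*(-3)) + 8 = (6 - 3) + 8 = 3 + 8 = 11)
b + H(12)*C(-18) = 101 + ((1/4)*12)*11 = 101 + 3*11 = 101 + 33 = 134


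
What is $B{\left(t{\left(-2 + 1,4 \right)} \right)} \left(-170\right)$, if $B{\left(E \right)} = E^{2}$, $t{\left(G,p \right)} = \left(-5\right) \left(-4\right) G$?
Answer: $-68000$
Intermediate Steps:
$t{\left(G,p \right)} = 20 G$
$B{\left(t{\left(-2 + 1,4 \right)} \right)} \left(-170\right) = \left(20 \left(-2 + 1\right)\right)^{2} \left(-170\right) = \left(20 \left(-1\right)\right)^{2} \left(-170\right) = \left(-20\right)^{2} \left(-170\right) = 400 \left(-170\right) = -68000$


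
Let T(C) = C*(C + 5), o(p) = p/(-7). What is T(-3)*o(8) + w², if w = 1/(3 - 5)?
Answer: 199/28 ≈ 7.1071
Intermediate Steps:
o(p) = -p/7 (o(p) = p*(-⅐) = -p/7)
w = -½ (w = 1/(-2) = -½ ≈ -0.50000)
T(C) = C*(5 + C)
T(-3)*o(8) + w² = (-3*(5 - 3))*(-⅐*8) + (-½)² = -3*2*(-8/7) + ¼ = -6*(-8/7) + ¼ = 48/7 + ¼ = 199/28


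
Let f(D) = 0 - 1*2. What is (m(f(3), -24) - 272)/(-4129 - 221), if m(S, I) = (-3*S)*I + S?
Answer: 209/2175 ≈ 0.096092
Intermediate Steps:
f(D) = -2 (f(D) = 0 - 2 = -2)
m(S, I) = S - 3*I*S (m(S, I) = -3*I*S + S = S - 3*I*S)
(m(f(3), -24) - 272)/(-4129 - 221) = (-2*(1 - 3*(-24)) - 272)/(-4129 - 221) = (-2*(1 + 72) - 272)/(-4350) = (-2*73 - 272)*(-1/4350) = (-146 - 272)*(-1/4350) = -418*(-1/4350) = 209/2175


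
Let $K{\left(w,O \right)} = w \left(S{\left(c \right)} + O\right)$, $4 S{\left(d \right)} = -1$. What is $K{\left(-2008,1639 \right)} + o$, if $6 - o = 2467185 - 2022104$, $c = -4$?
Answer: $-3735685$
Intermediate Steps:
$S{\left(d \right)} = - \frac{1}{4}$ ($S{\left(d \right)} = \frac{1}{4} \left(-1\right) = - \frac{1}{4}$)
$o = -445075$ ($o = 6 - \left(2467185 - 2022104\right) = 6 - 445081 = -445075$)
$K{\left(w,O \right)} = w \left(- \frac{1}{4} + O\right)$
$K{\left(-2008,1639 \right)} + o = - 2008 \left(- \frac{1}{4} + 1639\right) - 445075 = \left(-2008\right) \frac{6555}{4} - 445075 = -3290610 - 445075 = -3735685$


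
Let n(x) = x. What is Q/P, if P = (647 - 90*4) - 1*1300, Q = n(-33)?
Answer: 33/1013 ≈ 0.032577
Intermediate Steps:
Q = -33
P = -1013 (P = (647 - 1*360) - 1300 = (647 - 360) - 1300 = 287 - 1300 = -1013)
Q/P = -33/(-1013) = -33*(-1/1013) = 33/1013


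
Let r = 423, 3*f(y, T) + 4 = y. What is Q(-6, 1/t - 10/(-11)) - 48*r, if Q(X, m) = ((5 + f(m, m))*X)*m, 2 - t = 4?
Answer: -4915827/242 ≈ -20313.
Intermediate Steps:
t = -2 (t = 2 - 1*4 = 2 - 4 = -2)
f(y, T) = -4/3 + y/3
Q(X, m) = X*m*(11/3 + m/3) (Q(X, m) = ((5 + (-4/3 + m/3))*X)*m = ((11/3 + m/3)*X)*m = (X*(11/3 + m/3))*m = X*m*(11/3 + m/3))
Q(-6, 1/t - 10/(-11)) - 48*r = (1/3)*(-6)*(1/(-2) - 10/(-11))*(11 + (1/(-2) - 10/(-11))) - 48*423 = (1/3)*(-6)*(1*(-1/2) - 10*(-1/11))*(11 + (1*(-1/2) - 10*(-1/11))) - 20304 = (1/3)*(-6)*(-1/2 + 10/11)*(11 + (-1/2 + 10/11)) - 20304 = (1/3)*(-6)*(9/22)*(11 + 9/22) - 20304 = (1/3)*(-6)*(9/22)*(251/22) - 20304 = -2259/242 - 20304 = -4915827/242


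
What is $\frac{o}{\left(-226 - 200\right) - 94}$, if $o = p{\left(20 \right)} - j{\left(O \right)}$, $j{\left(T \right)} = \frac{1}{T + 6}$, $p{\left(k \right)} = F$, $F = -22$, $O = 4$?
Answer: $\frac{17}{400} \approx 0.0425$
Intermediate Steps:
$p{\left(k \right)} = -22$
$j{\left(T \right)} = \frac{1}{6 + T}$
$o = - \frac{221}{10}$ ($o = -22 - \frac{1}{6 + 4} = -22 - \frac{1}{10} = - \frac{221}{10} \approx -22.1$)
$\frac{o}{\left(-226 - 200\right) - 94} = - \frac{221}{10 \left(\left(-226 - 200\right) - 94\right)} = - \frac{221}{10 \left(-426 - 94\right)} = - \frac{221}{10 \left(-520\right)} = \left(- \frac{221}{10}\right) \left(- \frac{1}{520}\right) = \frac{17}{400}$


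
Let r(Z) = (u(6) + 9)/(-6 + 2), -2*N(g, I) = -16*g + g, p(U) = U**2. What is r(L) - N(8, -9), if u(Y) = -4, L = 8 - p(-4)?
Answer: -245/4 ≈ -61.250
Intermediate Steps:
N(g, I) = 15*g/2 (N(g, I) = -(-16*g + g)/2 = -(-15)*g/2 = 15*g/2)
L = -8 (L = 8 - 1*(-4)**2 = 8 - 1*16 = 8 - 16 = -8)
r(Z) = -5/4 (r(Z) = (-4 + 9)/(-6 + 2) = 5/(-4) = 5*(-1/4) = -5/4)
r(L) - N(8, -9) = -5/4 - 15*8/2 = -5/4 - 1*60 = -5/4 - 60 = -245/4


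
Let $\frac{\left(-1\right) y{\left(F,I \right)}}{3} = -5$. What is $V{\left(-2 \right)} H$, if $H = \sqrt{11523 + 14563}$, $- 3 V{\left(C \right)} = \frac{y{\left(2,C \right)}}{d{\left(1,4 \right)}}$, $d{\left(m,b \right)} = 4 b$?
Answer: $- \frac{5 \sqrt{26086}}{16} \approx -50.472$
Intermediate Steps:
$y{\left(F,I \right)} = 15$ ($y{\left(F,I \right)} = \left(-3\right) \left(-5\right) = 15$)
$V{\left(C \right)} = - \frac{5}{16}$ ($V{\left(C \right)} = - \frac{15 \frac{1}{4 \cdot 4}}{3} = - \frac{15 \cdot \frac{1}{16}}{3} = \left(- \frac{1}{3}\right) \frac{15}{16} = - \frac{5}{16}$)
$H = \sqrt{26086} \approx 161.51$
$V{\left(-2 \right)} H = - \frac{5 \sqrt{26086}}{16}$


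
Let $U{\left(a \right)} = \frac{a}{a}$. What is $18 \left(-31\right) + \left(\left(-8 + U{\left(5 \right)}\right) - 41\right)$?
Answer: $-606$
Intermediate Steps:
$U{\left(a \right)} = 1$
$18 \left(-31\right) + \left(\left(-8 + U{\left(5 \right)}\right) - 41\right) = 18 \left(-31\right) + \left(\left(-8 + 1\right) - 41\right) = -558 - 48 = -606$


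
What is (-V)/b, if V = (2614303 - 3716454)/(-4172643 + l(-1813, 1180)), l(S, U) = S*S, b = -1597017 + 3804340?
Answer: -1102151/1954968590702 ≈ -5.6377e-7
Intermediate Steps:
b = 2207323
l(S, U) = S**2
V = 1102151/885674 (V = (2614303 - 3716454)/(-4172643 + (-1813)**2) = -1102151/(-4172643 + 3286969) = -1102151/(-885674) = -1102151*(-1/885674) = 1102151/885674 ≈ 1.2444)
(-V)/b = -1*1102151/885674/2207323 = -1102151/885674*1/2207323 = -1102151/1954968590702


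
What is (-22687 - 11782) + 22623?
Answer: -11846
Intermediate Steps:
(-22687 - 11782) + 22623 = -34469 + 22623 = -11846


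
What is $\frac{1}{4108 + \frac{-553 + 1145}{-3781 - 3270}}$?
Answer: $\frac{7051}{28964916} \approx 0.00024343$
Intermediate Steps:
$\frac{1}{4108 + \frac{-553 + 1145}{-3781 - 3270}} = \frac{1}{4108 + \frac{592}{-7051}} = \frac{1}{4108 + 592 \left(- \frac{1}{7051}\right)} = \frac{1}{4108 - \frac{592}{7051}} = \frac{1}{\frac{28964916}{7051}} = \frac{7051}{28964916}$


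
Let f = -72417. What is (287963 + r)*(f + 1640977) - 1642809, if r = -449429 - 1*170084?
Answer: -520057710809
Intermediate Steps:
r = -619513 (r = -449429 - 170084 = -619513)
(287963 + r)*(f + 1640977) - 1642809 = (287963 - 619513)*(-72417 + 1640977) - 1642809 = -331550*1568560 - 1642809 = -520056068000 - 1642809 = -520057710809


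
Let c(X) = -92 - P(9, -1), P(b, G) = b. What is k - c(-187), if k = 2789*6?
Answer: 16835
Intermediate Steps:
k = 16734
c(X) = -101 (c(X) = -92 - 1*9 = -92 - 9 = -101)
k - c(-187) = 16734 - 1*(-101) = 16734 + 101 = 16835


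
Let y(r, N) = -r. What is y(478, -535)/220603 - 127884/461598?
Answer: -4738706316/16971650599 ≈ -0.27921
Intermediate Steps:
y(478, -535)/220603 - 127884/461598 = -1*478/220603 - 127884/461598 = -478*1/220603 - 127884*1/461598 = -478/220603 - 21314/76933 = -4738706316/16971650599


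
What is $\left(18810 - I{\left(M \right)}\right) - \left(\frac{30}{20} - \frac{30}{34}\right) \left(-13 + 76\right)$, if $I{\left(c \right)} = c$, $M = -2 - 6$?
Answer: $\frac{638489}{34} \approx 18779.0$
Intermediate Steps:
$M = -8$ ($M = -2 - 6 = -8$)
$\left(18810 - I{\left(M \right)}\right) - \left(\frac{30}{20} - \frac{30}{34}\right) \left(-13 + 76\right) = \left(18810 - -8\right) - \left(\frac{30}{20} - \frac{30}{34}\right) \left(-13 + 76\right) = \left(18810 + 8\right) - \left(30 \cdot \frac{1}{20} - \frac{15}{17}\right) 63 = 18818 - \left(\frac{3}{2} - \frac{15}{17}\right) 63 = 18818 - \frac{21}{34} \cdot 63 = 18818 - \frac{1323}{34} = \frac{638489}{34}$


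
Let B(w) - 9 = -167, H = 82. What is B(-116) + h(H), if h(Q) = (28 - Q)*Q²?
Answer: -363254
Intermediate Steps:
B(w) = -158 (B(w) = 9 - 167 = -158)
h(Q) = Q²*(28 - Q)
B(-116) + h(H) = -158 + 82²*(28 - 1*82) = -158 + 6724*(28 - 82) = -158 + 6724*(-54) = -158 - 363096 = -363254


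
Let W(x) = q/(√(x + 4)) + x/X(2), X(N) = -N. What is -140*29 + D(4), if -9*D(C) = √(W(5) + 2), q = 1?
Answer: -4060 - I*√6/54 ≈ -4060.0 - 0.045361*I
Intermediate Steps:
W(x) = (4 + x)^(-½) - x/2 (W(x) = 1/√(x + 4) + x/((-1*2)) = 1/√(4 + x) + x/(-2) = 1/√(4 + x) + x*(-½) = (4 + x)^(-½) - x/2)
D(C) = -I*√6/54 (D(C) = -√(((4 + 5)^(-½) - ½*5) + 2)/9 = -√((9^(-½) - 5/2) + 2)/9 = -√((⅓ - 5/2) + 2)/9 = -√(-13/6 + 2)/9 = -I*√6/54)
-140*29 + D(4) = -140*29 - I*√6/54 = -4060 - I*√6/54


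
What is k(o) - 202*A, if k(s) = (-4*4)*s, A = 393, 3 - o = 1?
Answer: -79418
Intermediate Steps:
o = 2 (o = 3 - 1*1 = 3 - 1 = 2)
k(s) = -16*s
k(o) - 202*A = -16*2 - 202*393 = -32 - 79386 = -79418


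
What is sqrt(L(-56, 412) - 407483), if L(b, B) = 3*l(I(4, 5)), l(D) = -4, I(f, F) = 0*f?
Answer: I*sqrt(407495) ≈ 638.35*I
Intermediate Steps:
I(f, F) = 0
L(b, B) = -12 (L(b, B) = 3*(-4) = -12)
sqrt(L(-56, 412) - 407483) = sqrt(-12 - 407483) = sqrt(-407495) = I*sqrt(407495)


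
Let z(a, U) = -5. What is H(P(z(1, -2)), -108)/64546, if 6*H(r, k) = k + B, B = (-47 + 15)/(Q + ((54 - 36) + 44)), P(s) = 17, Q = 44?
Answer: -1435/5131407 ≈ -0.00027965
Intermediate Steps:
B = -16/53 (B = (-47 + 15)/(44 + ((54 - 36) + 44)) = -32/(44 + (18 + 44)) = -32/(44 + 62) = -32/106 = -32*1/106 = -16/53 ≈ -0.30189)
H(r, k) = -8/159 + k/6 (H(r, k) = (k - 16/53)/6 = (-16/53 + k)/6 = -8/159 + k/6)
H(P(z(1, -2)), -108)/64546 = (-8/159 + (⅙)*(-108))/64546 = (-8/159 - 18)*(1/64546) = -2870/159*1/64546 = -1435/5131407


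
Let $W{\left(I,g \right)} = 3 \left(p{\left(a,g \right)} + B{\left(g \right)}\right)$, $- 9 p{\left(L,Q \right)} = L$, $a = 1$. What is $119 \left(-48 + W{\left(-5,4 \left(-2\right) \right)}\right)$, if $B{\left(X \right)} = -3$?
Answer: $- \frac{20468}{3} \approx -6822.7$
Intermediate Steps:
$p{\left(L,Q \right)} = - \frac{L}{9}$
$W{\left(I,g \right)} = - \frac{28}{3}$ ($W{\left(I,g \right)} = 3 \left(\left(- \frac{1}{9}\right) 1 - 3\right) = 3 \left(- \frac{1}{9} - 3\right) = 3 \left(- \frac{28}{9}\right) = - \frac{28}{3}$)
$119 \left(-48 + W{\left(-5,4 \left(-2\right) \right)}\right) = 119 \left(-48 - \frac{28}{3}\right) = 119 \left(- \frac{172}{3}\right) = - \frac{20468}{3}$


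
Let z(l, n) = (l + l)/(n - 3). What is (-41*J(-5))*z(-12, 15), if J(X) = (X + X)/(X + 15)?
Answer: -82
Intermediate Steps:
J(X) = 2*X/(15 + X) (J(X) = (2*X)/(15 + X) = 2*X/(15 + X))
z(l, n) = 2*l/(-3 + n) (z(l, n) = (2*l)/(-3 + n) = 2*l/(-3 + n))
(-41*J(-5))*z(-12, 15) = (-82*(-5)/(15 - 5))*(2*(-12)/(-3 + 15)) = (-82*(-5)/10)*(2*(-12)/12) = (-82*(-5)/10)*(2*(-12)*(1/12)) = -41*(-1)*(-2) = 41*(-2) = -82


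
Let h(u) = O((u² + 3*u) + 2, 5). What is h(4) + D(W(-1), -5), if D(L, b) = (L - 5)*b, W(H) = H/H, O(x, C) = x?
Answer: 50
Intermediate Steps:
W(H) = 1
D(L, b) = b*(-5 + L) (D(L, b) = (-5 + L)*b = b*(-5 + L))
h(u) = 2 + u² + 3*u (h(u) = (u² + 3*u) + 2 = 2 + u² + 3*u)
h(4) + D(W(-1), -5) = (2 + 4² + 3*4) - 5*(-5 + 1) = (2 + 16 + 12) - 5*(-4) = 30 + 20 = 50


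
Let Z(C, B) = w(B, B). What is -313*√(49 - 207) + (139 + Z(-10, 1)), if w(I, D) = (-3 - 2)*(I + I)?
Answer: 129 - 313*I*√158 ≈ 129.0 - 3934.3*I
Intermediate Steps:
w(I, D) = -10*I
Z(C, B) = -10*B
-313*√(49 - 207) + (139 + Z(-10, 1)) = -313*√(49 - 207) + (139 - 10*1) = -313*I*√158 + (139 - 10) = -313*I*√158 + 129 = 129 - 313*I*√158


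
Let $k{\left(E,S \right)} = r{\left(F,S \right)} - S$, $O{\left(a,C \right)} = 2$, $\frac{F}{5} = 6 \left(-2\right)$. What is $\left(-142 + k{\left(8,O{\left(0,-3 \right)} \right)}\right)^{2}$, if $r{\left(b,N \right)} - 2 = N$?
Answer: $19600$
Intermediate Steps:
$F = -60$ ($F = 5 \cdot 6 \left(-2\right) = 5 \left(-12\right) = -60$)
$r{\left(b,N \right)} = 2 + N$
$k{\left(E,S \right)} = 2$ ($k{\left(E,S \right)} = \left(2 + S\right) - S = 2$)
$\left(-142 + k{\left(8,O{\left(0,-3 \right)} \right)}\right)^{2} = \left(-142 + 2\right)^{2} = \left(-140\right)^{2} = 19600$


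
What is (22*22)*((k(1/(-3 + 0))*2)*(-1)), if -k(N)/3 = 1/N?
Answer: -8712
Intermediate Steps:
k(N) = -3/N
(22*22)*((k(1/(-3 + 0))*2)*(-1)) = (22*22)*((-3/(1/(-3 + 0))*2)*(-1)) = 484*((-3/(1/(-3))*2)*(-1)) = 484*((-3/(-⅓)*2)*(-1)) = 484*((-3*(-3)*2)*(-1)) = 484*((9*2)*(-1)) = 484*(18*(-1)) = 484*(-18) = -8712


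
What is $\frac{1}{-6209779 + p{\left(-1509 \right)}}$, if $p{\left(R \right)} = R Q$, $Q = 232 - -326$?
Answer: $- \frac{1}{7051801} \approx -1.4181 \cdot 10^{-7}$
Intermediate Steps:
$Q = 558$ ($Q = 232 + 326 = 558$)
$p{\left(R \right)} = 558 R$ ($p{\left(R \right)} = R 558 = 558 R$)
$\frac{1}{-6209779 + p{\left(-1509 \right)}} = \frac{1}{-6209779 + 558 \left(-1509\right)} = \frac{1}{-6209779 - 842022} = \frac{1}{-7051801} = - \frac{1}{7051801}$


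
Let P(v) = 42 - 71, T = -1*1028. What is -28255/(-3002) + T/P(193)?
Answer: 3905451/87058 ≈ 44.860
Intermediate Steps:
T = -1028
P(v) = -29
-28255/(-3002) + T/P(193) = -28255/(-3002) - 1028/(-29) = -28255*(-1/3002) - 1028*(-1/29) = 28255/3002 + 1028/29 = 3905451/87058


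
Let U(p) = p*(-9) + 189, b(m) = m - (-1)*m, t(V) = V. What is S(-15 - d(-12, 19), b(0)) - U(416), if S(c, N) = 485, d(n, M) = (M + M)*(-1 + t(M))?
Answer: 4040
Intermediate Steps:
b(m) = 2*m (b(m) = m + m = 2*m)
U(p) = 189 - 9*p (U(p) = -9*p + 189 = 189 - 9*p)
d(n, M) = 2*M*(-1 + M) (d(n, M) = (M + M)*(-1 + M) = (2*M)*(-1 + M) = 2*M*(-1 + M))
S(-15 - d(-12, 19), b(0)) - U(416) = 485 - (189 - 9*416) = 485 - (189 - 3744) = 485 - 1*(-3555) = 485 + 3555 = 4040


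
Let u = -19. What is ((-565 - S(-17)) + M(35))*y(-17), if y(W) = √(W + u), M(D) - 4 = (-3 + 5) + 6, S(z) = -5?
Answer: -3288*I ≈ -3288.0*I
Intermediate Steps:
M(D) = 12 (M(D) = 4 + ((-3 + 5) + 6) = 4 + (2 + 6) = 4 + 8 = 12)
y(W) = √(-19 + W) (y(W) = √(W - 19) = √(-19 + W))
((-565 - S(-17)) + M(35))*y(-17) = ((-565 - 1*(-5)) + 12)*√(-19 - 17) = ((-565 + 5) + 12)*√(-36) = (-560 + 12)*(6*I) = -3288*I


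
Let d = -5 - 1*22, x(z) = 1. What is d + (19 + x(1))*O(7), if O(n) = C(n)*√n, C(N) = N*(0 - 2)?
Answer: -27 - 280*√7 ≈ -767.81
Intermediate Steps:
C(N) = -2*N (C(N) = N*(-2) = -2*N)
O(n) = -2*n^(3/2) (O(n) = (-2*n)*√n = -2*n^(3/2))
d = -27 (d = -5 - 22 = -27)
d + (19 + x(1))*O(7) = -27 + (19 + 1)*(-14*√7) = -27 + 20*(-14*√7) = -27 - 280*√7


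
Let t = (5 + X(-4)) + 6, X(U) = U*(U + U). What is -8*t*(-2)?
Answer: 688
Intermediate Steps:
X(U) = 2*U² (X(U) = U*(2*U) = 2*U²)
t = 43 (t = (5 + 2*(-4)²) + 6 = (5 + 2*16) + 6 = (5 + 32) + 6 = 37 + 6 = 43)
-8*t*(-2) = -8*43*(-2) = -344*(-2) = 688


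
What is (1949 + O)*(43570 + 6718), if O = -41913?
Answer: -2009709632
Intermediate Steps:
(1949 + O)*(43570 + 6718) = (1949 - 41913)*(43570 + 6718) = -39964*50288 = -2009709632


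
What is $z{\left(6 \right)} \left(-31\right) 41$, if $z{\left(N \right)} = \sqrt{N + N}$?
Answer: $- 2542 \sqrt{3} \approx -4402.9$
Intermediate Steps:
$z{\left(N \right)} = \sqrt{2} \sqrt{N}$ ($z{\left(N \right)} = \sqrt{2 N} = \sqrt{2} \sqrt{N}$)
$z{\left(6 \right)} \left(-31\right) 41 = \sqrt{2} \sqrt{6} \left(-31\right) 41 = 2 \sqrt{3} \left(-31\right) 41 = - 62 \sqrt{3} \cdot 41 = - 2542 \sqrt{3}$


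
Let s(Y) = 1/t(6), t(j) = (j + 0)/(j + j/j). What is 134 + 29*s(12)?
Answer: 1007/6 ≈ 167.83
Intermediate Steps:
t(j) = j/(1 + j) (t(j) = j/(j + 1) = j/(1 + j))
s(Y) = 7/6 (s(Y) = 1/(6/(1 + 6)) = 1/(6/7) = 7/6)
134 + 29*s(12) = 134 + 29*(7/6) = 134 + 203/6 = 1007/6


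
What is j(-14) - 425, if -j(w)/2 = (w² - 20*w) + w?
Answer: -1349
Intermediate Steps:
j(w) = -2*w² + 38*w (j(w) = -2*((w² - 20*w) + w) = -2*(w² - 19*w) = -2*w² + 38*w)
j(-14) - 425 = 2*(-14)*(19 - 1*(-14)) - 425 = 2*(-14)*(19 + 14) - 425 = 2*(-14)*33 - 425 = -924 - 425 = -1349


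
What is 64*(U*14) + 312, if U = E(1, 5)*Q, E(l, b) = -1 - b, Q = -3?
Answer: 16440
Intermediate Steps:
U = 18 (U = (-1 - 1*5)*(-3) = (-1 - 5)*(-3) = -6*(-3) = 18)
64*(U*14) + 312 = 64*(18*14) + 312 = 64*252 + 312 = 16128 + 312 = 16440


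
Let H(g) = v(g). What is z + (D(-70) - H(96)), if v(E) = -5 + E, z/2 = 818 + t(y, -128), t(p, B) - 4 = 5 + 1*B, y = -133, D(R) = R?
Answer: 1237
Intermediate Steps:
t(p, B) = 9 + B (t(p, B) = 4 + (5 + 1*B) = 4 + (5 + B) = 9 + B)
z = 1398 (z = 2*(818 + (9 - 128)) = 2*(818 - 119) = 2*699 = 1398)
H(g) = -5 + g
z + (D(-70) - H(96)) = 1398 + (-70 - (-5 + 96)) = 1398 + (-70 - 1*91) = 1398 + (-70 - 91) = 1398 - 161 = 1237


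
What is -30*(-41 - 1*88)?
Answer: 3870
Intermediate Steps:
-30*(-41 - 1*88) = -30*(-41 - 88) = -30*(-129) = 3870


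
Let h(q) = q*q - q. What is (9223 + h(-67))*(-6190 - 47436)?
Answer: -738912654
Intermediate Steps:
h(q) = q² - q
(9223 + h(-67))*(-6190 - 47436) = (9223 - 67*(-1 - 67))*(-6190 - 47436) = (9223 - 67*(-68))*(-53626) = (9223 + 4556)*(-53626) = 13779*(-53626) = -738912654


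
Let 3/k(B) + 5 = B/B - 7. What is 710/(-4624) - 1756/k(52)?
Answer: 44657527/6936 ≈ 6438.5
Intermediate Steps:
k(B) = -3/11 (k(B) = 3/(-5 + (B/B - 7)) = 3/(-5 + (1 - 7)) = 3/(-5 - 6) = 3/(-11) = 3*(-1/11) = -3/11)
710/(-4624) - 1756/k(52) = 710/(-4624) - 1756/(-3/11) = 710*(-1/4624) - 1756*(-11/3) = -355/2312 + 19316/3 = 44657527/6936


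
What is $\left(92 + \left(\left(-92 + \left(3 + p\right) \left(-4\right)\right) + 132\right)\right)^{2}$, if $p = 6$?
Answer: $9216$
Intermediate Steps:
$\left(92 + \left(\left(-92 + \left(3 + p\right) \left(-4\right)\right) + 132\right)\right)^{2} = \left(92 + \left(\left(-92 + \left(3 + 6\right) \left(-4\right)\right) + 132\right)\right)^{2} = \left(92 + \left(\left(-92 + 9 \left(-4\right)\right) + 132\right)\right)^{2} = \left(92 + \left(\left(-92 - 36\right) + 132\right)\right)^{2} = \left(92 + \left(-128 + 132\right)\right)^{2} = \left(92 + 4\right)^{2} = 96^{2} = 9216$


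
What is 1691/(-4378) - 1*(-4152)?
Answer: 18175765/4378 ≈ 4151.6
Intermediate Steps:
1691/(-4378) - 1*(-4152) = 1691*(-1/4378) + 4152 = -1691/4378 + 4152 = 18175765/4378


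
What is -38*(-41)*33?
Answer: 51414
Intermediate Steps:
-38*(-41)*33 = 1558*33 = 51414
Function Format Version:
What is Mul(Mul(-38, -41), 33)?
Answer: 51414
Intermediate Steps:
Mul(Mul(-38, -41), 33) = Mul(1558, 33) = 51414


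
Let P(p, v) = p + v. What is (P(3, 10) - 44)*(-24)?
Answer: 744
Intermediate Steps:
(P(3, 10) - 44)*(-24) = ((3 + 10) - 44)*(-24) = (13 - 44)*(-24) = -31*(-24) = 744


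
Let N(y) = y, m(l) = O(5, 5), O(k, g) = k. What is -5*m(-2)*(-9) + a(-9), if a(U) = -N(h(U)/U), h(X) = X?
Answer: 224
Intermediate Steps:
m(l) = 5
a(U) = -1 (a(U) = -U/U = -1*1 = -1)
-5*m(-2)*(-9) + a(-9) = -5*5*(-9) - 1 = -25*(-9) - 1 = 225 - 1 = 224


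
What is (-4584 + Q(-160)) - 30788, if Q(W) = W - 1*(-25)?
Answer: -35507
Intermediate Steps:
Q(W) = 25 + W (Q(W) = W + 25 = 25 + W)
(-4584 + Q(-160)) - 30788 = (-4584 + (25 - 160)) - 30788 = (-4584 - 135) - 30788 = -4719 - 30788 = -35507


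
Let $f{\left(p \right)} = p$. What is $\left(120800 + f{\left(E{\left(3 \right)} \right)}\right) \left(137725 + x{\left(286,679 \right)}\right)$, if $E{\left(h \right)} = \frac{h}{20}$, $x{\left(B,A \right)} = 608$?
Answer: $\frac{334212942999}{20} \approx 1.6711 \cdot 10^{10}$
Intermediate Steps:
$E{\left(h \right)} = \frac{h}{20}$ ($E{\left(h \right)} = h \frac{1}{20} = \frac{h}{20}$)
$\left(120800 + f{\left(E{\left(3 \right)} \right)}\right) \left(137725 + x{\left(286,679 \right)}\right) = \left(120800 + \frac{1}{20} \cdot 3\right) \left(137725 + 608\right) = \left(120800 + \frac{3}{20}\right) 138333 = \frac{2416003}{20} \cdot 138333 = \frac{334212942999}{20}$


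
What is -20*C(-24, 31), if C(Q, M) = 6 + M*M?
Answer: -19340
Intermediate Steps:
C(Q, M) = 6 + M²
-20*C(-24, 31) = -20*(6 + 31²) = -20*(6 + 961) = -20*967 = -19340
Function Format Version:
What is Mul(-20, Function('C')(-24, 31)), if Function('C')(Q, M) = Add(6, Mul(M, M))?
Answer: -19340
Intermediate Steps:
Function('C')(Q, M) = Add(6, Pow(M, 2))
Mul(-20, Function('C')(-24, 31)) = Mul(-20, Add(6, Pow(31, 2))) = Mul(-20, Add(6, 961)) = Mul(-20, 967) = -19340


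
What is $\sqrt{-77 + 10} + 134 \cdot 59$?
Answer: $7906 + i \sqrt{67} \approx 7906.0 + 8.1853 i$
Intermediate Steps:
$\sqrt{-77 + 10} + 134 \cdot 59 = \sqrt{-67} + 7906 = i \sqrt{67} + 7906 = 7906 + i \sqrt{67}$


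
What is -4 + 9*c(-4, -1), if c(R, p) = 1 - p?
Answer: 14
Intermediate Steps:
-4 + 9*c(-4, -1) = -4 + 9*(1 - 1*(-1)) = -4 + 9*(1 + 1) = -4 + 9*2 = -4 + 18 = 14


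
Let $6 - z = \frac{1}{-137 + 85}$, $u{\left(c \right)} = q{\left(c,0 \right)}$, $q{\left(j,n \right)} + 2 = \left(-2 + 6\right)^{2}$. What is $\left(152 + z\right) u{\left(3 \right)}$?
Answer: $\frac{57519}{26} \approx 2212.3$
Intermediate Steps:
$q{\left(j,n \right)} = 14$ ($q{\left(j,n \right)} = -2 + \left(-2 + 6\right)^{2} = -2 + 4^{2} = -2 + 16 = 14$)
$u{\left(c \right)} = 14$
$z = \frac{313}{52}$ ($z = 6 - \frac{1}{-137 + 85} = 6 - \frac{1}{-52} = 6 - - \frac{1}{52} = 6 + \frac{1}{52} = \frac{313}{52} \approx 6.0192$)
$\left(152 + z\right) u{\left(3 \right)} = \left(152 + \frac{313}{52}\right) 14 = \frac{8217}{52} \cdot 14 = \frac{57519}{26}$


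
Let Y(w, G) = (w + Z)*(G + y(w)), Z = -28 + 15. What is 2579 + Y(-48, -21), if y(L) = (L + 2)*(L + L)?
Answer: -265516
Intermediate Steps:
Z = -13
y(L) = 2*L*(2 + L) (y(L) = (2 + L)*(2*L) = 2*L*(2 + L))
Y(w, G) = (-13 + w)*(G + 2*w*(2 + w)) (Y(w, G) = (w - 13)*(G + 2*w*(2 + w)) = (-13 + w)*(G + 2*w*(2 + w)))
2579 + Y(-48, -21) = 2579 + (-52*(-48) - 22*(-48)**2 - 13*(-21) + 2*(-48)**3 - 21*(-48)) = 2579 + (2496 - 22*2304 + 273 + 2*(-110592) + 1008) = 2579 + (2496 - 50688 + 273 - 221184 + 1008) = 2579 - 268095 = -265516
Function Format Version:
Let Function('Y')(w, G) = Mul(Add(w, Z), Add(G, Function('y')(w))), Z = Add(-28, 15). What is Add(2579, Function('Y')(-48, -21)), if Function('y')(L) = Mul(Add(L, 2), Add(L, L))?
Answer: -265516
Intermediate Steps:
Z = -13
Function('y')(L) = Mul(2, L, Add(2, L)) (Function('y')(L) = Mul(Add(2, L), Mul(2, L)) = Mul(2, L, Add(2, L)))
Function('Y')(w, G) = Mul(Add(-13, w), Add(G, Mul(2, w, Add(2, w)))) (Function('Y')(w, G) = Mul(Add(w, -13), Add(G, Mul(2, w, Add(2, w)))) = Mul(Add(-13, w), Add(G, Mul(2, w, Add(2, w)))))
Add(2579, Function('Y')(-48, -21)) = Add(2579, Add(Mul(-52, -48), Mul(-22, Pow(-48, 2)), Mul(-13, -21), Mul(2, Pow(-48, 3)), Mul(-21, -48))) = Add(2579, Add(2496, Mul(-22, 2304), 273, Mul(2, -110592), 1008)) = Add(2579, Add(2496, -50688, 273, -221184, 1008)) = Add(2579, -268095) = -265516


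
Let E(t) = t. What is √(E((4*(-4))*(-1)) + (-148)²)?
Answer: 4*√1370 ≈ 148.05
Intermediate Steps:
√(E((4*(-4))*(-1)) + (-148)²) = √((4*(-4))*(-1) + (-148)²) = √(-16*(-1) + 21904) = √(16 + 21904) = √21920 = 4*√1370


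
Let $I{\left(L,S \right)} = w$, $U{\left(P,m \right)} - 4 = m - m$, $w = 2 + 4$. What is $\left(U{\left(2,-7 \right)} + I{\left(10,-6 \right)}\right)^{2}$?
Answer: $100$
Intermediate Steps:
$w = 6$
$U{\left(P,m \right)} = 4$ ($U{\left(P,m \right)} = 4 + \left(m - m\right) = 4 + 0 = 4$)
$I{\left(L,S \right)} = 6$
$\left(U{\left(2,-7 \right)} + I{\left(10,-6 \right)}\right)^{2} = \left(4 + 6\right)^{2} = 10^{2} = 100$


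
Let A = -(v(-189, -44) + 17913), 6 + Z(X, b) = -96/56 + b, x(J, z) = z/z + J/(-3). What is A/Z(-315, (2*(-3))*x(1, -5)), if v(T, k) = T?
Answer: 62034/41 ≈ 1513.0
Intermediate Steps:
x(J, z) = 1 - J/3 (x(J, z) = 1 + J*(-⅓) = 1 - J/3)
Z(X, b) = -54/7 + b (Z(X, b) = -6 + (-96/56 + b) = -6 + (-96*1/56 + b) = -6 + (-12/7 + b) = -54/7 + b)
A = -17724 (A = -(-189 + 17913) = -1*17724 = -17724)
A/Z(-315, (2*(-3))*x(1, -5)) = -17724/(-54/7 + (2*(-3))*(1 - ⅓*1)) = -17724/(-54/7 - 6*(1 - ⅓)) = -17724/(-54/7 - 6*⅔) = -17724/(-54/7 - 4) = -17724/(-82/7) = -17724*(-7/82) = 62034/41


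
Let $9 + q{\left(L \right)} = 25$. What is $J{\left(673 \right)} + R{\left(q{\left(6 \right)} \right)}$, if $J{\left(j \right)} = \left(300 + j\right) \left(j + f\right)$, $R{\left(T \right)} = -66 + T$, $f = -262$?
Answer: $399853$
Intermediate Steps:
$q{\left(L \right)} = 16$ ($q{\left(L \right)} = -9 + 25 = 16$)
$J{\left(j \right)} = \left(-262 + j\right) \left(300 + j\right)$ ($J{\left(j \right)} = \left(300 + j\right) \left(j - 262\right) = \left(300 + j\right) \left(-262 + j\right) = \left(-262 + j\right) \left(300 + j\right)$)
$J{\left(673 \right)} + R{\left(q{\left(6 \right)} \right)} = \left(-78600 + 673^{2} + 38 \cdot 673\right) + \left(-66 + 16\right) = \left(-78600 + 452929 + 25574\right) - 50 = 399903 - 50 = 399853$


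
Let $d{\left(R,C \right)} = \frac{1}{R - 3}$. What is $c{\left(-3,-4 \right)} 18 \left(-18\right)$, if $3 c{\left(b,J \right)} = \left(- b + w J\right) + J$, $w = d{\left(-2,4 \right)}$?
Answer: $\frac{108}{5} \approx 21.6$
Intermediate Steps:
$d{\left(R,C \right)} = \frac{1}{-3 + R}$
$w = - \frac{1}{5}$ ($w = \frac{1}{-3 - 2} = \frac{1}{-5} = - \frac{1}{5} \approx -0.2$)
$c{\left(b,J \right)} = - \frac{b}{3} + \frac{4 J}{15}$ ($c{\left(b,J \right)} = \frac{\left(- b - \frac{J}{5}\right) + J}{3} = \frac{- b + \frac{4 J}{5}}{3} = - \frac{b}{3} + \frac{4 J}{15}$)
$c{\left(-3,-4 \right)} 18 \left(-18\right) = \left(\left(- \frac{1}{3}\right) \left(-3\right) + \frac{4}{15} \left(-4\right)\right) 18 \left(-18\right) = \left(1 - \frac{16}{15}\right) 18 \left(-18\right) = \left(- \frac{1}{15}\right) 18 \left(-18\right) = \left(- \frac{6}{5}\right) \left(-18\right) = \frac{108}{5}$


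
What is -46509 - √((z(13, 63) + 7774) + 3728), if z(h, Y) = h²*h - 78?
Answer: -46509 - √13621 ≈ -46626.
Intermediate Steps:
z(h, Y) = -78 + h³ (z(h, Y) = h³ - 78 = -78 + h³)
-46509 - √((z(13, 63) + 7774) + 3728) = -46509 - √(((-78 + 13³) + 7774) + 3728) = -46509 - √(((-78 + 2197) + 7774) + 3728) = -46509 - √((2119 + 7774) + 3728) = -46509 - √(9893 + 3728) = -46509 - √13621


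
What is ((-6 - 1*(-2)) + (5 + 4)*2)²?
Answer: 196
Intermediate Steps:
((-6 - 1*(-2)) + (5 + 4)*2)² = ((-6 + 2) + 9*2)² = (-4 + 18)² = 14² = 196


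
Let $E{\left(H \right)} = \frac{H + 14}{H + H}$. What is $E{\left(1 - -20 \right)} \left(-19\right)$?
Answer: $- \frac{95}{6} \approx -15.833$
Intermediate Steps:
$E{\left(H \right)} = \frac{14 + H}{2 H}$
$E{\left(1 - -20 \right)} \left(-19\right) = \frac{14 + \left(1 - -20\right)}{2 \left(1 - -20\right)} \left(-19\right) = \frac{14 + \left(1 + 20\right)}{2 \left(1 + 20\right)} \left(-19\right) = \frac{14 + 21}{2 \cdot 21} \left(-19\right) = \frac{1}{2} \cdot \frac{1}{21} \cdot 35 \left(-19\right) = \frac{5}{6} \left(-19\right) = - \frac{95}{6}$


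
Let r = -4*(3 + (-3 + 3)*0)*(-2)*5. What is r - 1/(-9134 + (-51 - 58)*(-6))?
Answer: 1017601/8480 ≈ 120.00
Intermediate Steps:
r = 120 (r = -4*(3 + 0*0)*(-2)*5 = -4*(3 + 0)*(-2)*5 = -12*(-2)*5 = -4*(-6)*5 = 24*5 = 120)
r - 1/(-9134 + (-51 - 58)*(-6)) = 120 - 1/(-9134 + (-51 - 58)*(-6)) = 120 - 1/(-9134 - 109*(-6)) = 120 - 1/(-9134 + 654) = 120 - 1/(-8480) = 120 - 1*(-1/8480) = 120 + 1/8480 = 1017601/8480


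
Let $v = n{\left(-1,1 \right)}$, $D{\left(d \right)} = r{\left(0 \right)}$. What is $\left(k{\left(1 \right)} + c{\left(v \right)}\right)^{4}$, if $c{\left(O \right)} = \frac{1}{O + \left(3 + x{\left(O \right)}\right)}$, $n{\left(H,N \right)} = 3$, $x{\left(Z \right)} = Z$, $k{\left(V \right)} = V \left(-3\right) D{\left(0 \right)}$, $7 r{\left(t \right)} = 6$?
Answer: $\frac{577200625}{15752961} \approx 36.641$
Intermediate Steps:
$r{\left(t \right)} = \frac{6}{7}$ ($r{\left(t \right)} = \frac{1}{7} \cdot 6 = \frac{6}{7}$)
$D{\left(d \right)} = \frac{6}{7}$
$k{\left(V \right)} = - \frac{18 V}{7}$ ($k{\left(V \right)} = V \left(-3\right) \frac{6}{7} = - 3 V \frac{6}{7} = - \frac{18 V}{7}$)
$v = 3$
$c{\left(O \right)} = \frac{1}{3 + 2 O}$ ($c{\left(O \right)} = \frac{1}{O + \left(3 + O\right)} = \frac{1}{3 + 2 O}$)
$\left(k{\left(1 \right)} + c{\left(v \right)}\right)^{4} = \left(\left(- \frac{18}{7}\right) 1 + \frac{1}{3 + 2 \cdot 3}\right)^{4} = \left(- \frac{18}{7} + \frac{1}{3 + 6}\right)^{4} = \left(- \frac{18}{7} + \frac{1}{9}\right)^{4} = \left(- \frac{155}{63}\right)^{4} = \frac{577200625}{15752961}$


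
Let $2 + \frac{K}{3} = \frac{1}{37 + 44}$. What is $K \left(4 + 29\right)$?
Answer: $- \frac{1771}{9} \approx -196.78$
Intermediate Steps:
$K = - \frac{161}{27}$ ($K = -6 + \frac{3}{37 + 44} = -6 + \frac{3}{81} = -6 + 3 \cdot \frac{1}{81} = -6 + \frac{1}{27} = - \frac{161}{27} \approx -5.963$)
$K \left(4 + 29\right) = - \frac{161 \left(4 + 29\right)}{27} = \left(- \frac{161}{27}\right) 33 = - \frac{1771}{9}$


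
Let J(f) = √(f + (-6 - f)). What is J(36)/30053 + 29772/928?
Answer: 7443/232 + I*√6/30053 ≈ 32.082 + 8.1506e-5*I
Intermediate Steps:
J(f) = I*√6 (J(f) = √(-6) = I*√6)
J(36)/30053 + 29772/928 = (I*√6)/30053 + 29772/928 = (I*√6)*(1/30053) + 29772*(1/928) = I*√6/30053 + 7443/232 = 7443/232 + I*√6/30053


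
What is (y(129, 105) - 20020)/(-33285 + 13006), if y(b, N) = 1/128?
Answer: 2562559/2595712 ≈ 0.98723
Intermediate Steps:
y(b, N) = 1/128
(y(129, 105) - 20020)/(-33285 + 13006) = (1/128 - 20020)/(-33285 + 13006) = -2562559/128/(-20279) = -2562559/128*(-1/20279) = 2562559/2595712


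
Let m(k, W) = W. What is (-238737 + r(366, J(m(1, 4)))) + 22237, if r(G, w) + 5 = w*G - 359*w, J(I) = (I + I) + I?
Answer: -216421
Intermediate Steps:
J(I) = 3*I (J(I) = 2*I + I = 3*I)
r(G, w) = -5 - 359*w + G*w (r(G, w) = -5 + (w*G - 359*w) = -5 + (G*w - 359*w) = -5 + (-359*w + G*w) = -5 - 359*w + G*w)
(-238737 + r(366, J(m(1, 4)))) + 22237 = (-238737 + (-5 - 1077*4 + 366*(3*4))) + 22237 = (-238737 + (-5 - 359*12 + 366*12)) + 22237 = (-238737 + (-5 - 4308 + 4392)) + 22237 = (-238737 + 79) + 22237 = -238658 + 22237 = -216421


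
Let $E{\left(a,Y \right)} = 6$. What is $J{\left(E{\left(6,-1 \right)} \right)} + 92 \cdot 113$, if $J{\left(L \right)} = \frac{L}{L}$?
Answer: $10397$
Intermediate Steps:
$J{\left(L \right)} = 1$
$J{\left(E{\left(6,-1 \right)} \right)} + 92 \cdot 113 = 1 + 92 \cdot 113 = 1 + 10396 = 10397$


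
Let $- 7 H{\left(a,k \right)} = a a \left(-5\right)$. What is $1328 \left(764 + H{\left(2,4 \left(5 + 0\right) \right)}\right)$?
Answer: $\frac{7128704}{7} \approx 1.0184 \cdot 10^{6}$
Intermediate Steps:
$H{\left(a,k \right)} = \frac{5 a^{2}}{7}$ ($H{\left(a,k \right)} = - \frac{a a \left(-5\right)}{7} = - \frac{a^{2} \left(-5\right)}{7} = - \frac{\left(-5\right) a^{2}}{7} = \frac{5 a^{2}}{7}$)
$1328 \left(764 + H{\left(2,4 \left(5 + 0\right) \right)}\right) = 1328 \left(764 + \frac{5 \cdot 2^{2}}{7}\right) = 1328 \left(764 + \frac{5}{7} \cdot 4\right) = 1328 \left(764 + \frac{20}{7}\right) = 1328 \cdot \frac{5368}{7} = \frac{7128704}{7}$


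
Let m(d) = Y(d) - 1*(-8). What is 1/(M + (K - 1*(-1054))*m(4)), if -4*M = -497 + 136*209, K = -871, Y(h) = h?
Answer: -4/19143 ≈ -0.00020895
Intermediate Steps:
m(d) = 8 + d (m(d) = d - 1*(-8) = d + 8 = 8 + d)
M = -27927/4 (M = -(-497 + 136*209)/4 = -(-497 + 28424)/4 = -1/4*27927 = -27927/4 ≈ -6981.8)
1/(M + (K - 1*(-1054))*m(4)) = 1/(-27927/4 + (-871 - 1*(-1054))*(8 + 4)) = 1/(-27927/4 + (-871 + 1054)*12) = 1/(-27927/4 + 183*12) = 1/(-27927/4 + 2196) = 1/(-19143/4) = -4/19143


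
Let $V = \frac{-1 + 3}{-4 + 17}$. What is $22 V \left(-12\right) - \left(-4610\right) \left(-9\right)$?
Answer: $- \frac{539898}{13} \approx -41531.0$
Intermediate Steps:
$V = \frac{2}{13} \approx 0.15385$
$22 V \left(-12\right) - \left(-4610\right) \left(-9\right) = 22 \cdot \frac{2}{13} \left(-12\right) - \left(-4610\right) \left(-9\right) = \frac{44}{13} \left(-12\right) - 41490 = - \frac{528}{13} - 41490 = - \frac{539898}{13}$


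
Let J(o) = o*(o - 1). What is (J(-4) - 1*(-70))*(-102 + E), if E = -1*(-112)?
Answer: 900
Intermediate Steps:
J(o) = o*(-1 + o)
E = 112
(J(-4) - 1*(-70))*(-102 + E) = (-4*(-1 - 4) - 1*(-70))*(-102 + 112) = (-4*(-5) + 70)*10 = (20 + 70)*10 = 90*10 = 900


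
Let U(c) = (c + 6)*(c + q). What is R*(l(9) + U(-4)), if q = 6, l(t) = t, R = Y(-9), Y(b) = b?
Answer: -117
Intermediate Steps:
R = -9
U(c) = (6 + c)**2 (U(c) = (c + 6)*(c + 6) = (6 + c)*(6 + c) = (6 + c)**2)
R*(l(9) + U(-4)) = -9*(9 + (36 + (-4)**2 + 12*(-4))) = -9*(9 + (36 + 16 - 48)) = -9*(9 + 4) = -9*13 = -117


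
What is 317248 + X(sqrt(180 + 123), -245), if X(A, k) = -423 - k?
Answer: 317070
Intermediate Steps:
317248 + X(sqrt(180 + 123), -245) = 317248 + (-423 - 1*(-245)) = 317248 + (-423 + 245) = 317248 - 178 = 317070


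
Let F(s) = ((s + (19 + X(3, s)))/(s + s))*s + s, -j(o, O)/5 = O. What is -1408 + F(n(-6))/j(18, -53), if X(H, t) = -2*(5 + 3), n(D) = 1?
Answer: -373117/265 ≈ -1408.0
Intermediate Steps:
j(o, O) = -5*O
X(H, t) = -16 (X(H, t) = -2*8 = -16)
F(s) = 3/2 + 3*s/2 (F(s) = ((s + (19 - 16))/(s + s))*s + s = ((s + 3)/((2*s)))*s + s = ((3 + s)*(1/(2*s)))*s + s = ((3 + s)/(2*s))*s + s = (3/2 + s/2) + s = 3/2 + 3*s/2)
-1408 + F(n(-6))/j(18, -53) = -1408 + (3/2 + (3/2)*1)/((-5*(-53))) = -1408 + (3/2 + 3/2)/265 = -1408 + 3*(1/265) = -1408 + 3/265 = -373117/265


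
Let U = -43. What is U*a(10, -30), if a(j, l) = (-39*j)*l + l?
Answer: -501810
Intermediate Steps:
a(j, l) = l - 39*j*l (a(j, l) = -39*j*l + l = l - 39*j*l)
U*a(10, -30) = -(-1290)*(1 - 39*10) = -(-1290)*(1 - 390) = -(-1290)*(-389) = -43*11670 = -501810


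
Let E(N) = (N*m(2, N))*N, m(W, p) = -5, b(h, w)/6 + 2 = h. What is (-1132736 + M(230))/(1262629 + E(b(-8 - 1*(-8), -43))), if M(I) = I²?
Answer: -1079836/1261909 ≈ -0.85572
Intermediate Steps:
b(h, w) = -12 + 6*h
E(N) = -5*N² (E(N) = (N*(-5))*N = (-5*N)*N = -5*N²)
(-1132736 + M(230))/(1262629 + E(b(-8 - 1*(-8), -43))) = (-1132736 + 230²)/(1262629 - 5*(-12 + 6*(-8 - 1*(-8)))²) = (-1132736 + 52900)/(1262629 - 5*(-12 + 6*(-8 + 8))²) = -1079836/(1262629 - 5*(-12 + 6*0)²) = -1079836/(1262629 - 5*(-12 + 0)²) = -1079836/(1262629 - 5*(-12)²) = -1079836/(1262629 - 5*144) = -1079836/(1262629 - 720) = -1079836/1261909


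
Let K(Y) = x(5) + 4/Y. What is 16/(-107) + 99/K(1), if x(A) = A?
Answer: 1161/107 ≈ 10.850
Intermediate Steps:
K(Y) = 5 + 4/Y
16/(-107) + 99/K(1) = 16/(-107) + 99/(5 + 4/1) = 16*(-1/107) + 99/(5 + 4*1) = -16/107 + 99/(5 + 4) = -16/107 + 99/9 = -16/107 + 99*(⅑) = -16/107 + 11 = 1161/107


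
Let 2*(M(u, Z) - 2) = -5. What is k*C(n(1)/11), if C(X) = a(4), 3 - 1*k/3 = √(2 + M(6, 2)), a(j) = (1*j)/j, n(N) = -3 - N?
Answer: 9 - 3*√6/2 ≈ 5.3258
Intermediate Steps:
M(u, Z) = -½ (M(u, Z) = 2 + (½)*(-5) = 2 - 5/2 = -½)
a(j) = 1 (a(j) = j/j = 1)
k = 9 - 3*√6/2 (k = 9 - 3*√(2 - ½) = 9 - 3*√6/2 ≈ 5.3258)
C(X) = 1
k*C(n(1)/11) = (9 - 3*√6/2)*1 = 9 - 3*√6/2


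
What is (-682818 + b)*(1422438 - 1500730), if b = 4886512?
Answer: -329115610648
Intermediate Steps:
(-682818 + b)*(1422438 - 1500730) = (-682818 + 4886512)*(1422438 - 1500730) = 4203694*(-78292) = -329115610648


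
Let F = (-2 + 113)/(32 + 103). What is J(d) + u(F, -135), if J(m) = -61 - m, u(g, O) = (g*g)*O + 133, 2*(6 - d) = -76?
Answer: -949/15 ≈ -63.267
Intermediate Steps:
d = 44 (d = 6 - 1/2*(-76) = 6 + 38 = 44)
F = 37/45 (F = 111/135 = 111*(1/135) = 37/45 ≈ 0.82222)
u(g, O) = 133 + O*g**2 (u(g, O) = g**2*O + 133 = O*g**2 + 133 = 133 + O*g**2)
J(d) + u(F, -135) = (-61 - 1*44) + (133 - 135*(37/45)**2) = (-61 - 44) + (133 - 135*1369/2025) = -105 + (133 - 1369/15) = -105 + 626/15 = -949/15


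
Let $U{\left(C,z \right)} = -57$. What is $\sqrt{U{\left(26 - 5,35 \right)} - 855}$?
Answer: $4 i \sqrt{57} \approx 30.199 i$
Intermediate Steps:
$\sqrt{U{\left(26 - 5,35 \right)} - 855} = \sqrt{-57 - 855} = \sqrt{-912} = 4 i \sqrt{57}$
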